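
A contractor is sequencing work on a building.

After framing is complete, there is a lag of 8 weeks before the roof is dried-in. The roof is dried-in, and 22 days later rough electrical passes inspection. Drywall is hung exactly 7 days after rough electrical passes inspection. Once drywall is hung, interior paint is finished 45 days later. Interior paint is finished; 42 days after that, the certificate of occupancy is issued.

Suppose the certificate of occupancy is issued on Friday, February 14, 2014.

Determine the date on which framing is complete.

The certificate of occupancy is issued: Feb 14, 2014.
Interior paint is finished: Feb 14, 2014 − 42 days = Jan 3, 2014.
Drywall is hung: Jan 3, 2014 − 45 days = Nov 19, 2013.
Rough electrical passes inspection: Nov 19, 2013 − 7 days = Nov 12, 2013.
The roof is dried-in: Nov 12, 2013 − 22 days = Oct 21, 2013.
Framing is complete: Oct 21, 2013 − 8 weeks = Aug 26, 2013.

Monday, August 26, 2013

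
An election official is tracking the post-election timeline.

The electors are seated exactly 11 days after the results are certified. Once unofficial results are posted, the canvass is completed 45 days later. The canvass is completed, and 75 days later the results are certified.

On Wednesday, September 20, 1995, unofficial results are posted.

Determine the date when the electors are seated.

Monday, January 29, 1996

Unofficial results are posted: Sep 20, 1995.
The canvass is completed: Sep 20, 1995 + 45 days = Nov 4, 1995.
The results are certified: Nov 4, 1995 + 75 days = Jan 18, 1996.
The electors are seated: Jan 18, 1996 + 11 days = Jan 29, 1996.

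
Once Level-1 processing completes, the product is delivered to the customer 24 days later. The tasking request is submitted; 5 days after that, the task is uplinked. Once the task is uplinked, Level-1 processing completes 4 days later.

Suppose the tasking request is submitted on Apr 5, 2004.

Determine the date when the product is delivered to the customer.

May 8, 2004

The tasking request is submitted: Apr 5, 2004.
The task is uplinked: Apr 5, 2004 + 5 days = Apr 10, 2004.
Level-1 processing completes: Apr 10, 2004 + 4 days = Apr 14, 2004.
The product is delivered to the customer: Apr 14, 2004 + 24 days = May 8, 2004.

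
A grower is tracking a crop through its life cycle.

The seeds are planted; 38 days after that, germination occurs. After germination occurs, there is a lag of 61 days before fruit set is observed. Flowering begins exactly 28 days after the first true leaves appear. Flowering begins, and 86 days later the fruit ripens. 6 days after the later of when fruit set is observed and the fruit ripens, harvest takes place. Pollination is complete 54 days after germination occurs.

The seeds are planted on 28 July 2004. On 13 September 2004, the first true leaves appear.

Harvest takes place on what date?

The seeds are planted: Jul 28, 2004.
Germination occurs: Jul 28, 2004 + 38 days = Sep 4, 2004.
Fruit set is observed: Sep 4, 2004 + 61 days = Nov 4, 2004.
The first true leaves appear: Sep 13, 2004.
Flowering begins: Sep 13, 2004 + 28 days = Oct 11, 2004.
The fruit ripens: Oct 11, 2004 + 86 days = Jan 5, 2005.
Both prerequisites met — fruit set is observed (Nov 4, 2004), the fruit ripens (Jan 5, 2005); the later is Jan 5, 2005.
Harvest takes place: Jan 5, 2005 + 6 days = Jan 11, 2005.

11 January 2005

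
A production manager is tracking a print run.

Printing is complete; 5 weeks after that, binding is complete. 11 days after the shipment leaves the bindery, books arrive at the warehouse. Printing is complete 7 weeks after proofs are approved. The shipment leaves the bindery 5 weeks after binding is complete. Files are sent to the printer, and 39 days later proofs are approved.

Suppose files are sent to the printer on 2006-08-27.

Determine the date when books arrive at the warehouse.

2007-02-12

Files are sent to the printer: Aug 27, 2006.
Proofs are approved: Aug 27, 2006 + 39 days = Oct 5, 2006.
Printing is complete: Oct 5, 2006 + 7 weeks = Nov 23, 2006.
Binding is complete: Nov 23, 2006 + 5 weeks = Dec 28, 2006.
The shipment leaves the bindery: Dec 28, 2006 + 5 weeks = Feb 1, 2007.
Books arrive at the warehouse: Feb 1, 2007 + 11 days = Feb 12, 2007.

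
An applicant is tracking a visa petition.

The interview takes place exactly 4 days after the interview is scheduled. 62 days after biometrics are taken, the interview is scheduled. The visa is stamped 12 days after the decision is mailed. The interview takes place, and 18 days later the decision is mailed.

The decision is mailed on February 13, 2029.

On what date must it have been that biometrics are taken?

The decision is mailed: Feb 13, 2029.
The interview takes place: Feb 13, 2029 − 18 days = Jan 26, 2029.
The interview is scheduled: Jan 26, 2029 − 4 days = Jan 22, 2029.
Biometrics are taken: Jan 22, 2029 − 62 days = Nov 21, 2028.

November 21, 2028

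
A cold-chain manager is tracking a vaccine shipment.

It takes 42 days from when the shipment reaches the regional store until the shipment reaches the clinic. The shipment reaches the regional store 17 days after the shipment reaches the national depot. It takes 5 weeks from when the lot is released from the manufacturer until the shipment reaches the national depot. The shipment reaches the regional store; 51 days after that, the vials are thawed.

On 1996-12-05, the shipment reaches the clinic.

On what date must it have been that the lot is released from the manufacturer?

1996-09-02

The shipment reaches the clinic: Dec 5, 1996.
The shipment reaches the regional store: Dec 5, 1996 − 42 days = Oct 24, 1996.
The shipment reaches the national depot: Oct 24, 1996 − 17 days = Oct 7, 1996.
The lot is released from the manufacturer: Oct 7, 1996 − 5 weeks = Sep 2, 1996.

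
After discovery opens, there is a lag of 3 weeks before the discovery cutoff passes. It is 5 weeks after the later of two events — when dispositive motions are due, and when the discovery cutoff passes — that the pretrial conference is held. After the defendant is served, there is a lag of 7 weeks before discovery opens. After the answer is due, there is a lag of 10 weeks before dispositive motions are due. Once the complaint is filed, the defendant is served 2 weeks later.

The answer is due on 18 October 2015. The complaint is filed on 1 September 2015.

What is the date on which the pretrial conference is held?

The answer is due: Oct 18, 2015.
Dispositive motions are due: Oct 18, 2015 + 10 weeks = Dec 27, 2015.
The complaint is filed: Sep 1, 2015.
The defendant is served: Sep 1, 2015 + 2 weeks = Sep 15, 2015.
Discovery opens: Sep 15, 2015 + 7 weeks = Nov 3, 2015.
The discovery cutoff passes: Nov 3, 2015 + 3 weeks = Nov 24, 2015.
Both prerequisites met — dispositive motions are due (Dec 27, 2015), the discovery cutoff passes (Nov 24, 2015); the later is Dec 27, 2015.
The pretrial conference is held: Dec 27, 2015 + 5 weeks = Jan 31, 2016.

31 January 2016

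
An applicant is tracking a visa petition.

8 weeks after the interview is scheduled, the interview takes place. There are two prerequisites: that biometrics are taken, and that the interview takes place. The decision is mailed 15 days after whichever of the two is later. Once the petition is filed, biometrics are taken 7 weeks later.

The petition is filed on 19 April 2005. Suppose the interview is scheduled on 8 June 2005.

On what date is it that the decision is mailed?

18 August 2005

The petition is filed: Apr 19, 2005.
Biometrics are taken: Apr 19, 2005 + 7 weeks = Jun 7, 2005.
The interview is scheduled: Jun 8, 2005.
The interview takes place: Jun 8, 2005 + 8 weeks = Aug 3, 2005.
Both prerequisites met — biometrics are taken (Jun 7, 2005), the interview takes place (Aug 3, 2005); the later is Aug 3, 2005.
The decision is mailed: Aug 3, 2005 + 15 days = Aug 18, 2005.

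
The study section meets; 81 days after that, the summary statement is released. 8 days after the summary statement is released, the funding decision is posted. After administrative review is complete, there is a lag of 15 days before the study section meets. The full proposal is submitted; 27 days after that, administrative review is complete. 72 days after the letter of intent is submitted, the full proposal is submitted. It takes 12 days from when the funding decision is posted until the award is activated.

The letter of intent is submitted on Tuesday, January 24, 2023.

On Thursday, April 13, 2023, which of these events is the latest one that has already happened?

The full proposal is submitted

The letter of intent is submitted: Jan 24, 2023.
The full proposal is submitted: Jan 24, 2023 + 72 days = Apr 6, 2023.
Administrative review is complete: Apr 6, 2023 + 27 days = May 3, 2023.
The study section meets: May 3, 2023 + 15 days = May 18, 2023.
The summary statement is released: May 18, 2023 + 81 days = Aug 7, 2023.
The funding decision is posted: Aug 7, 2023 + 8 days = Aug 15, 2023.
The award is activated: Aug 15, 2023 + 12 days = Aug 27, 2023.
Apr 13, 2023 falls between when the full proposal is submitted (Apr 6, 2023) and when administrative review is complete (May 3, 2023).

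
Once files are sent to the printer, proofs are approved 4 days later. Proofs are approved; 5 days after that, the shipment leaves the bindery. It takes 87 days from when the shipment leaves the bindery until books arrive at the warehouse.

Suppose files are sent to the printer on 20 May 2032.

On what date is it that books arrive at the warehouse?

Files are sent to the printer: May 20, 2032.
Proofs are approved: May 20, 2032 + 4 days = May 24, 2032.
The shipment leaves the bindery: May 24, 2032 + 5 days = May 29, 2032.
Books arrive at the warehouse: May 29, 2032 + 87 days = Aug 24, 2032.

24 August 2032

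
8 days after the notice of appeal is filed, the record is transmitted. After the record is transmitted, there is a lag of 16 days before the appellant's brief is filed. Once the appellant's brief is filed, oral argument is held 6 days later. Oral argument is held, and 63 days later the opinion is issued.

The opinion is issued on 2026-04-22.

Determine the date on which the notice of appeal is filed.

2026-01-19

The opinion is issued: Apr 22, 2026.
Oral argument is held: Apr 22, 2026 − 63 days = Feb 18, 2026.
The appellant's brief is filed: Feb 18, 2026 − 6 days = Feb 12, 2026.
The record is transmitted: Feb 12, 2026 − 16 days = Jan 27, 2026.
The notice of appeal is filed: Jan 27, 2026 − 8 days = Jan 19, 2026.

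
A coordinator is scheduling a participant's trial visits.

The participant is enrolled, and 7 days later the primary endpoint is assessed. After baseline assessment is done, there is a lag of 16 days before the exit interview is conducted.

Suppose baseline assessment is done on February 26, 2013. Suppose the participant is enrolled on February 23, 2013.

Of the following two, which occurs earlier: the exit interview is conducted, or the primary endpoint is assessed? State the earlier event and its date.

Baseline assessment is done: Feb 26, 2013.
The exit interview is conducted: Feb 26, 2013 + 16 days = Mar 14, 2013.
The participant is enrolled: Feb 23, 2013.
The primary endpoint is assessed: Feb 23, 2013 + 7 days = Mar 2, 2013.
Comparing: the exit interview is conducted on Mar 14, 2013 vs the primary endpoint is assessed on Mar 2, 2013. Earlier: the primary endpoint is assessed.

The primary endpoint is assessed — March 2, 2013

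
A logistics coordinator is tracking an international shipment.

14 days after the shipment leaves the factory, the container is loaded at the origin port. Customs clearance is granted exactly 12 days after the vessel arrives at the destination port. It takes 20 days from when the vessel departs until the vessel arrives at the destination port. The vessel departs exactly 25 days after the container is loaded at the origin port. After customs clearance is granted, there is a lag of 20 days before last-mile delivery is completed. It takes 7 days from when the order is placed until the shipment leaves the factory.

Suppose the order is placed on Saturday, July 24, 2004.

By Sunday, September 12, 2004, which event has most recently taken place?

The order is placed: Jul 24, 2004.
The shipment leaves the factory: Jul 24, 2004 + 7 days = Jul 31, 2004.
The container is loaded at the origin port: Jul 31, 2004 + 14 days = Aug 14, 2004.
The vessel departs: Aug 14, 2004 + 25 days = Sep 8, 2004.
The vessel arrives at the destination port: Sep 8, 2004 + 20 days = Sep 28, 2004.
Customs clearance is granted: Sep 28, 2004 + 12 days = Oct 10, 2004.
Last-mile delivery is completed: Oct 10, 2004 + 20 days = Oct 30, 2004.
Sep 12, 2004 falls between when the vessel departs (Sep 8, 2004) and when the vessel arrives at the destination port (Sep 28, 2004).

The vessel departs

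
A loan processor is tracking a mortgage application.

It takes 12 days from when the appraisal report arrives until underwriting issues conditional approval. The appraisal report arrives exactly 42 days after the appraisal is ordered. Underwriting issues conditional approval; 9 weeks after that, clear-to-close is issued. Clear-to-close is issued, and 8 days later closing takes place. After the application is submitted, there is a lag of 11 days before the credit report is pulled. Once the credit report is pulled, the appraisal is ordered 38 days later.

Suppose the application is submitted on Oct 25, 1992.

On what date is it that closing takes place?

The application is submitted: Oct 25, 1992.
The credit report is pulled: Oct 25, 1992 + 11 days = Nov 5, 1992.
The appraisal is ordered: Nov 5, 1992 + 38 days = Dec 13, 1992.
The appraisal report arrives: Dec 13, 1992 + 42 days = Jan 24, 1993.
Underwriting issues conditional approval: Jan 24, 1993 + 12 days = Feb 5, 1993.
Clear-to-close is issued: Feb 5, 1993 + 9 weeks = Apr 9, 1993.
Closing takes place: Apr 9, 1993 + 8 days = Apr 17, 1993.

Apr 17, 1993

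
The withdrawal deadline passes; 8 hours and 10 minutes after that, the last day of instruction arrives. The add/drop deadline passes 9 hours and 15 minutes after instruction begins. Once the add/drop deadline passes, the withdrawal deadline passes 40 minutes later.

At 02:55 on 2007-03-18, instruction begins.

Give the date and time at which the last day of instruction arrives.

Instruction begins: 02:55 Mar 18, 2007.
The add/drop deadline passes: 02:55 Mar 18, 2007 + 9h15m = 12:10 Mar 18, 2007.
The withdrawal deadline passes: 12:10 Mar 18, 2007 + 40m = 12:50 Mar 18, 2007.
The last day of instruction arrives: 12:50 Mar 18, 2007 + 8h10m = 21:00 Mar 18, 2007.

21:00 on 2007-03-18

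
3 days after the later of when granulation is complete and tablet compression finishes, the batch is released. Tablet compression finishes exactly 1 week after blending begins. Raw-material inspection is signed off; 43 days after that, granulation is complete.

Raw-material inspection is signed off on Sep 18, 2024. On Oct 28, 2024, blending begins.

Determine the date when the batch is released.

Raw-material inspection is signed off: Sep 18, 2024.
Granulation is complete: Sep 18, 2024 + 43 days = Oct 31, 2024.
Blending begins: Oct 28, 2024.
Tablet compression finishes: Oct 28, 2024 + 1 week = Nov 4, 2024.
Both prerequisites met — granulation is complete (Oct 31, 2024), tablet compression finishes (Nov 4, 2024); the later is Nov 4, 2024.
The batch is released: Nov 4, 2024 + 3 days = Nov 7, 2024.

Nov 7, 2024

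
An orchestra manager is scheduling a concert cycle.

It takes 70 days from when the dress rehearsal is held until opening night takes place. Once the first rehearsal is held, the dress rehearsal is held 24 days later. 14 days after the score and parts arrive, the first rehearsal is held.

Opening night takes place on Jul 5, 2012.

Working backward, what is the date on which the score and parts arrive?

Mar 19, 2012

Opening night takes place: Jul 5, 2012.
The dress rehearsal is held: Jul 5, 2012 − 70 days = Apr 26, 2012.
The first rehearsal is held: Apr 26, 2012 − 24 days = Apr 2, 2012.
The score and parts arrive: Apr 2, 2012 − 14 days = Mar 19, 2012.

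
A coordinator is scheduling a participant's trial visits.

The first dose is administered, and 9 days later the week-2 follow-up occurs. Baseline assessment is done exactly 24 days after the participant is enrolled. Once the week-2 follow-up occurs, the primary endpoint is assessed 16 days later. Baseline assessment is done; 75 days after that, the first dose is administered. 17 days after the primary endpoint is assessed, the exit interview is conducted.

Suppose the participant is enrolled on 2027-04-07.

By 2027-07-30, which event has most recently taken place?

The participant is enrolled: Apr 7, 2027.
Baseline assessment is done: Apr 7, 2027 + 24 days = May 1, 2027.
The first dose is administered: May 1, 2027 + 75 days = Jul 15, 2027.
The week-2 follow-up occurs: Jul 15, 2027 + 9 days = Jul 24, 2027.
The primary endpoint is assessed: Jul 24, 2027 + 16 days = Aug 9, 2027.
The exit interview is conducted: Aug 9, 2027 + 17 days = Aug 26, 2027.
Jul 30, 2027 falls between when the week-2 follow-up occurs (Jul 24, 2027) and when the primary endpoint is assessed (Aug 9, 2027).

The week-2 follow-up occurs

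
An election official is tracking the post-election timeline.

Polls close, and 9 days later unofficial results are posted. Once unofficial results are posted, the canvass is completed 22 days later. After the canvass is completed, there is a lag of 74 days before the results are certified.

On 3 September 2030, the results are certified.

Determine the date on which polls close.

21 May 2030

The results are certified: Sep 3, 2030.
The canvass is completed: Sep 3, 2030 − 74 days = Jun 21, 2030.
Unofficial results are posted: Jun 21, 2030 − 22 days = May 30, 2030.
Polls close: May 30, 2030 − 9 days = May 21, 2030.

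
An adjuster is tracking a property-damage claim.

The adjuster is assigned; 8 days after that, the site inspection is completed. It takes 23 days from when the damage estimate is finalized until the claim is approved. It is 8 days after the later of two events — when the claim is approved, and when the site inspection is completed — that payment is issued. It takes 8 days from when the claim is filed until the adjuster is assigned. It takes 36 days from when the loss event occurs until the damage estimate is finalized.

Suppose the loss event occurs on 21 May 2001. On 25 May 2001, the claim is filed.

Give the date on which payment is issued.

The loss event occurs: May 21, 2001.
The damage estimate is finalized: May 21, 2001 + 36 days = Jun 26, 2001.
The claim is approved: Jun 26, 2001 + 23 days = Jul 19, 2001.
The claim is filed: May 25, 2001.
The adjuster is assigned: May 25, 2001 + 8 days = Jun 2, 2001.
The site inspection is completed: Jun 2, 2001 + 8 days = Jun 10, 2001.
Both prerequisites met — the claim is approved (Jul 19, 2001), the site inspection is completed (Jun 10, 2001); the later is Jul 19, 2001.
Payment is issued: Jul 19, 2001 + 8 days = Jul 27, 2001.

27 July 2001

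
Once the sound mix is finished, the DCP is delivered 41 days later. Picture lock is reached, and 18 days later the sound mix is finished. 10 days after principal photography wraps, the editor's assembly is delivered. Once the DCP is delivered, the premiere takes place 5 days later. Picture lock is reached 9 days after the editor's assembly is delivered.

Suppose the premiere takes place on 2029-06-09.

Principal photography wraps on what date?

The premiere takes place: Jun 9, 2029.
The DCP is delivered: Jun 9, 2029 − 5 days = Jun 4, 2029.
The sound mix is finished: Jun 4, 2029 − 41 days = Apr 24, 2029.
Picture lock is reached: Apr 24, 2029 − 18 days = Apr 6, 2029.
The editor's assembly is delivered: Apr 6, 2029 − 9 days = Mar 28, 2029.
Principal photography wraps: Mar 28, 2029 − 10 days = Mar 18, 2029.

2029-03-18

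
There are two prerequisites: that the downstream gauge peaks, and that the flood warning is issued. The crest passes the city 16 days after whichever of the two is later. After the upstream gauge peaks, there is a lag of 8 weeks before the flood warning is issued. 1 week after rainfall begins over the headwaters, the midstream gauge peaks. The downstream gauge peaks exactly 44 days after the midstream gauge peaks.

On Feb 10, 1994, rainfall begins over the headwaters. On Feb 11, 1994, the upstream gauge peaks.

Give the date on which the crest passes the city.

Apr 24, 1994

Rainfall begins over the headwaters: Feb 10, 1994.
The midstream gauge peaks: Feb 10, 1994 + 1 week = Feb 17, 1994.
The downstream gauge peaks: Feb 17, 1994 + 44 days = Apr 2, 1994.
The upstream gauge peaks: Feb 11, 1994.
The flood warning is issued: Feb 11, 1994 + 8 weeks = Apr 8, 1994.
Both prerequisites met — the downstream gauge peaks (Apr 2, 1994), the flood warning is issued (Apr 8, 1994); the later is Apr 8, 1994.
The crest passes the city: Apr 8, 1994 + 16 days = Apr 24, 1994.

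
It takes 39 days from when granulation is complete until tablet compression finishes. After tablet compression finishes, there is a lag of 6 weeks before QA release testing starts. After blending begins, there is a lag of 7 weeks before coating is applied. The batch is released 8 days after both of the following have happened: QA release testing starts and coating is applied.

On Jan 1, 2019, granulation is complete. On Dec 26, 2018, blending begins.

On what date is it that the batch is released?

Mar 31, 2019

Granulation is complete: Jan 1, 2019.
Tablet compression finishes: Jan 1, 2019 + 39 days = Feb 9, 2019.
QA release testing starts: Feb 9, 2019 + 6 weeks = Mar 23, 2019.
Blending begins: Dec 26, 2018.
Coating is applied: Dec 26, 2018 + 7 weeks = Feb 13, 2019.
Both prerequisites met — QA release testing starts (Mar 23, 2019), coating is applied (Feb 13, 2019); the later is Mar 23, 2019.
The batch is released: Mar 23, 2019 + 8 days = Mar 31, 2019.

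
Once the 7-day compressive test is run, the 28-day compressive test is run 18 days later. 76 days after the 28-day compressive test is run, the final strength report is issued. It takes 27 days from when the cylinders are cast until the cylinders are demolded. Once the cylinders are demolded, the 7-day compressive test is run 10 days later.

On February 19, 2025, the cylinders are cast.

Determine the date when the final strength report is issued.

June 30, 2025

The cylinders are cast: Feb 19, 2025.
The cylinders are demolded: Feb 19, 2025 + 27 days = Mar 18, 2025.
The 7-day compressive test is run: Mar 18, 2025 + 10 days = Mar 28, 2025.
The 28-day compressive test is run: Mar 28, 2025 + 18 days = Apr 15, 2025.
The final strength report is issued: Apr 15, 2025 + 76 days = Jun 30, 2025.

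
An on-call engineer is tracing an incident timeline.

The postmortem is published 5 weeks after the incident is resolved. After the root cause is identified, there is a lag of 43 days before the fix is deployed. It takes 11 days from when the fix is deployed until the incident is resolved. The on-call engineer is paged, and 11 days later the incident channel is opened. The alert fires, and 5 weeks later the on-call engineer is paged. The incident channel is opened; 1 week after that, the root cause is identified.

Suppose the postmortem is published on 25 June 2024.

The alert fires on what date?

The postmortem is published: Jun 25, 2024.
The incident is resolved: Jun 25, 2024 − 5 weeks = May 21, 2024.
The fix is deployed: May 21, 2024 − 11 days = May 10, 2024.
The root cause is identified: May 10, 2024 − 43 days = Mar 28, 2024.
The incident channel is opened: Mar 28, 2024 − 1 week = Mar 21, 2024.
The on-call engineer is paged: Mar 21, 2024 − 11 days = Mar 10, 2024.
The alert fires: Mar 10, 2024 − 5 weeks = Feb 4, 2024.

4 February 2024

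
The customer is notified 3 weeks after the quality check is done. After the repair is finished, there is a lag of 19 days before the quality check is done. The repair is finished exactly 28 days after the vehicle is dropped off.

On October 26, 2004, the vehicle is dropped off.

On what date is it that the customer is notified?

January 2, 2005

The vehicle is dropped off: Oct 26, 2004.
The repair is finished: Oct 26, 2004 + 28 days = Nov 23, 2004.
The quality check is done: Nov 23, 2004 + 19 days = Dec 12, 2004.
The customer is notified: Dec 12, 2004 + 3 weeks = Jan 2, 2005.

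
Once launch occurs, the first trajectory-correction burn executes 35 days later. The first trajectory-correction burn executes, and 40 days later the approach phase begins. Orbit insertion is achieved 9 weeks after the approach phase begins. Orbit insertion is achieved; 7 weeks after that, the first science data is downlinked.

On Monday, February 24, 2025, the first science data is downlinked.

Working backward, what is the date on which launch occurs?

The first science data is downlinked: Feb 24, 2025.
Orbit insertion is achieved: Feb 24, 2025 − 7 weeks = Jan 6, 2025.
The approach phase begins: Jan 6, 2025 − 9 weeks = Nov 4, 2024.
The first trajectory-correction burn executes: Nov 4, 2024 − 40 days = Sep 25, 2024.
Launch occurs: Sep 25, 2024 − 35 days = Aug 21, 2024.

Wednesday, August 21, 2024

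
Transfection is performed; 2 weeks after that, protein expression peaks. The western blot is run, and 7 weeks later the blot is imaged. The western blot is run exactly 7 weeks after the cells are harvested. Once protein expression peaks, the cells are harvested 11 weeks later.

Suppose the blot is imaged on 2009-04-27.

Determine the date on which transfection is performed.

2008-10-20

The blot is imaged: Apr 27, 2009.
The western blot is run: Apr 27, 2009 − 7 weeks = Mar 9, 2009.
The cells are harvested: Mar 9, 2009 − 7 weeks = Jan 19, 2009.
Protein expression peaks: Jan 19, 2009 − 11 weeks = Nov 3, 2008.
Transfection is performed: Nov 3, 2008 − 2 weeks = Oct 20, 2008.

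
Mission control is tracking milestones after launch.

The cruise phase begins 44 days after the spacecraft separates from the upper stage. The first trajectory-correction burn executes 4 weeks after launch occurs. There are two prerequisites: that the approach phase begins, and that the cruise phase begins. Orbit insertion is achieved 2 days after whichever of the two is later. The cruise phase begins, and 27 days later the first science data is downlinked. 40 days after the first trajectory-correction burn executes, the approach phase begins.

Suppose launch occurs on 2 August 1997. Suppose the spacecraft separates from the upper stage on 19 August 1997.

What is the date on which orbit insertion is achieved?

Launch occurs: Aug 2, 1997.
The first trajectory-correction burn executes: Aug 2, 1997 + 4 weeks = Aug 30, 1997.
The approach phase begins: Aug 30, 1997 + 40 days = Oct 9, 1997.
The spacecraft separates from the upper stage: Aug 19, 1997.
The cruise phase begins: Aug 19, 1997 + 44 days = Oct 2, 1997.
Both prerequisites met — the approach phase begins (Oct 9, 1997), the cruise phase begins (Oct 2, 1997); the later is Oct 9, 1997.
Orbit insertion is achieved: Oct 9, 1997 + 2 days = Oct 11, 1997.

11 October 1997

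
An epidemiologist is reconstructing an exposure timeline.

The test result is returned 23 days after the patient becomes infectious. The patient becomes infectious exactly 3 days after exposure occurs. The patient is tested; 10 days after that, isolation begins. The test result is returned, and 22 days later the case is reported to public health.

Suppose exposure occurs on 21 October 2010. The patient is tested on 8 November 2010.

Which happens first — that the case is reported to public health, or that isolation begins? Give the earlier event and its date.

Isolation begins — 18 November 2010

Exposure occurs: Oct 21, 2010.
The patient becomes infectious: Oct 21, 2010 + 3 days = Oct 24, 2010.
The test result is returned: Oct 24, 2010 + 23 days = Nov 16, 2010.
The case is reported to public health: Nov 16, 2010 + 22 days = Dec 8, 2010.
The patient is tested: Nov 8, 2010.
Isolation begins: Nov 8, 2010 + 10 days = Nov 18, 2010.
Comparing: the case is reported to public health on Dec 8, 2010 vs isolation begins on Nov 18, 2010. Earlier: isolation begins.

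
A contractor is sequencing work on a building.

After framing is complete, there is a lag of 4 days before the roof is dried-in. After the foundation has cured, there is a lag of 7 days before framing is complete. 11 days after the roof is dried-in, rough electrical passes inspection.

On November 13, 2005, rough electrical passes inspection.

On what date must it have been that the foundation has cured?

Rough electrical passes inspection: Nov 13, 2005.
The roof is dried-in: Nov 13, 2005 − 11 days = Nov 2, 2005.
Framing is complete: Nov 2, 2005 − 4 days = Oct 29, 2005.
The foundation has cured: Oct 29, 2005 − 7 days = Oct 22, 2005.

October 22, 2005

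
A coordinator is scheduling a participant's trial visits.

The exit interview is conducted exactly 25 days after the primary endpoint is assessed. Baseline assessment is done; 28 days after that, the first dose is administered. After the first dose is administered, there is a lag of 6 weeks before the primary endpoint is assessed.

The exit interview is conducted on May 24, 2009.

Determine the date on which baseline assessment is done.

February 18, 2009

The exit interview is conducted: May 24, 2009.
The primary endpoint is assessed: May 24, 2009 − 25 days = Apr 29, 2009.
The first dose is administered: Apr 29, 2009 − 6 weeks = Mar 18, 2009.
Baseline assessment is done: Mar 18, 2009 − 28 days = Feb 18, 2009.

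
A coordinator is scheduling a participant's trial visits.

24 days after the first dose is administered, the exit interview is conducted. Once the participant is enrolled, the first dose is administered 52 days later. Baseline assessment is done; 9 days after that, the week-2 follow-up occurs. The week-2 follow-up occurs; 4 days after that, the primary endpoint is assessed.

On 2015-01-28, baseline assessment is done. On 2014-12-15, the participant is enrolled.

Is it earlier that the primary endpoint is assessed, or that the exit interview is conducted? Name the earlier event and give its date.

The primary endpoint is assessed — 2015-02-10

Baseline assessment is done: Jan 28, 2015.
The week-2 follow-up occurs: Jan 28, 2015 + 9 days = Feb 6, 2015.
The primary endpoint is assessed: Feb 6, 2015 + 4 days = Feb 10, 2015.
The participant is enrolled: Dec 15, 2014.
The first dose is administered: Dec 15, 2014 + 52 days = Feb 5, 2015.
The exit interview is conducted: Feb 5, 2015 + 24 days = Mar 1, 2015.
Comparing: the primary endpoint is assessed on Feb 10, 2015 vs the exit interview is conducted on Mar 1, 2015. Earlier: the primary endpoint is assessed.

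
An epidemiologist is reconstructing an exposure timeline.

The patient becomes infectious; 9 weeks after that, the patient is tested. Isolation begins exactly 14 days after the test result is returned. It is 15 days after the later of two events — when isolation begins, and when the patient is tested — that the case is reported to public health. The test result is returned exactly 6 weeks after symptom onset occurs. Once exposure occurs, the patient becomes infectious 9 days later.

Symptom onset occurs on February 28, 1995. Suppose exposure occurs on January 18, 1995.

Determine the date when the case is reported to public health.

May 10, 1995

Symptom onset occurs: Feb 28, 1995.
The test result is returned: Feb 28, 1995 + 6 weeks = Apr 11, 1995.
Isolation begins: Apr 11, 1995 + 14 days = Apr 25, 1995.
Exposure occurs: Jan 18, 1995.
The patient becomes infectious: Jan 18, 1995 + 9 days = Jan 27, 1995.
The patient is tested: Jan 27, 1995 + 9 weeks = Mar 31, 1995.
Both prerequisites met — isolation begins (Apr 25, 1995), the patient is tested (Mar 31, 1995); the later is Apr 25, 1995.
The case is reported to public health: Apr 25, 1995 + 15 days = May 10, 1995.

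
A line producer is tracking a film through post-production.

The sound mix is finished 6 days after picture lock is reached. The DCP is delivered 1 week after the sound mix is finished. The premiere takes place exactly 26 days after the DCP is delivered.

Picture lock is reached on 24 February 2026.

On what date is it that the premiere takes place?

Picture lock is reached: Feb 24, 2026.
The sound mix is finished: Feb 24, 2026 + 6 days = Mar 2, 2026.
The DCP is delivered: Mar 2, 2026 + 1 week = Mar 9, 2026.
The premiere takes place: Mar 9, 2026 + 26 days = Apr 4, 2026.

4 April 2026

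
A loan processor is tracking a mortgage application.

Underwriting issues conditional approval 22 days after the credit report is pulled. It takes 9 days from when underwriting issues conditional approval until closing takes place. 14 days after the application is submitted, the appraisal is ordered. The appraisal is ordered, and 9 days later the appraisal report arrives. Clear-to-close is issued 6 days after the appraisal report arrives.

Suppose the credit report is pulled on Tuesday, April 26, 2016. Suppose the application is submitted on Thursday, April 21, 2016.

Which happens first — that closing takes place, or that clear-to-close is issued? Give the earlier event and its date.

The credit report is pulled: Apr 26, 2016.
Underwriting issues conditional approval: Apr 26, 2016 + 22 days = May 18, 2016.
Closing takes place: May 18, 2016 + 9 days = May 27, 2016.
The application is submitted: Apr 21, 2016.
The appraisal is ordered: Apr 21, 2016 + 14 days = May 5, 2016.
The appraisal report arrives: May 5, 2016 + 9 days = May 14, 2016.
Clear-to-close is issued: May 14, 2016 + 6 days = May 20, 2016.
Comparing: closing takes place on May 27, 2016 vs clear-to-close is issued on May 20, 2016. Earlier: clear-to-close is issued.

Clear-to-close is issued — Friday, May 20, 2016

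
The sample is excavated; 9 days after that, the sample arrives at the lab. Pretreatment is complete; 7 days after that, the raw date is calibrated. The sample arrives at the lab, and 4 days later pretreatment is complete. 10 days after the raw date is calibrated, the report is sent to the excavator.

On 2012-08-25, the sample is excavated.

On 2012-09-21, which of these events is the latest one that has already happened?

The raw date is calibrated

The sample is excavated: Aug 25, 2012.
The sample arrives at the lab: Aug 25, 2012 + 9 days = Sep 3, 2012.
Pretreatment is complete: Sep 3, 2012 + 4 days = Sep 7, 2012.
The raw date is calibrated: Sep 7, 2012 + 7 days = Sep 14, 2012.
The report is sent to the excavator: Sep 14, 2012 + 10 days = Sep 24, 2012.
Sep 21, 2012 falls between when the raw date is calibrated (Sep 14, 2012) and when the report is sent to the excavator (Sep 24, 2012).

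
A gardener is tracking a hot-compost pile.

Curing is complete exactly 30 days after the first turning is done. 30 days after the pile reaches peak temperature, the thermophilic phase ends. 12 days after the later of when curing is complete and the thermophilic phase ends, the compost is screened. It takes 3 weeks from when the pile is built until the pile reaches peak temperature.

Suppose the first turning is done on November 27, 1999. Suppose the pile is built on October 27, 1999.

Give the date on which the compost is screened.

January 8, 2000

The first turning is done: Nov 27, 1999.
Curing is complete: Nov 27, 1999 + 30 days = Dec 27, 1999.
The pile is built: Oct 27, 1999.
The pile reaches peak temperature: Oct 27, 1999 + 3 weeks = Nov 17, 1999.
The thermophilic phase ends: Nov 17, 1999 + 30 days = Dec 17, 1999.
Both prerequisites met — curing is complete (Dec 27, 1999), the thermophilic phase ends (Dec 17, 1999); the later is Dec 27, 1999.
The compost is screened: Dec 27, 1999 + 12 days = Jan 8, 2000.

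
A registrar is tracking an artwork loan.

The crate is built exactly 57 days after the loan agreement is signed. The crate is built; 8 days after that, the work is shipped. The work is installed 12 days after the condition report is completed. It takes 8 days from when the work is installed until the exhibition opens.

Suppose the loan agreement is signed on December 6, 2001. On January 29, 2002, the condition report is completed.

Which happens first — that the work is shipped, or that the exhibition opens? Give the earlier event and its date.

The loan agreement is signed: Dec 6, 2001.
The crate is built: Dec 6, 2001 + 57 days = Feb 1, 2002.
The work is shipped: Feb 1, 2002 + 8 days = Feb 9, 2002.
The condition report is completed: Jan 29, 2002.
The work is installed: Jan 29, 2002 + 12 days = Feb 10, 2002.
The exhibition opens: Feb 10, 2002 + 8 days = Feb 18, 2002.
Comparing: the work is shipped on Feb 9, 2002 vs the exhibition opens on Feb 18, 2002. Earlier: the work is shipped.

The work is shipped — February 9, 2002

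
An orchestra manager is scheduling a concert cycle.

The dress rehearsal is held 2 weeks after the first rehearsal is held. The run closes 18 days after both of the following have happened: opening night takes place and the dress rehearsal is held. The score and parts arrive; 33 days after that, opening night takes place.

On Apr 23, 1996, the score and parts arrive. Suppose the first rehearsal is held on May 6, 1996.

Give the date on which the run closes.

Jun 13, 1996

The score and parts arrive: Apr 23, 1996.
Opening night takes place: Apr 23, 1996 + 33 days = May 26, 1996.
The first rehearsal is held: May 6, 1996.
The dress rehearsal is held: May 6, 1996 + 2 weeks = May 20, 1996.
Both prerequisites met — opening night takes place (May 26, 1996), the dress rehearsal is held (May 20, 1996); the later is May 26, 1996.
The run closes: May 26, 1996 + 18 days = Jun 13, 1996.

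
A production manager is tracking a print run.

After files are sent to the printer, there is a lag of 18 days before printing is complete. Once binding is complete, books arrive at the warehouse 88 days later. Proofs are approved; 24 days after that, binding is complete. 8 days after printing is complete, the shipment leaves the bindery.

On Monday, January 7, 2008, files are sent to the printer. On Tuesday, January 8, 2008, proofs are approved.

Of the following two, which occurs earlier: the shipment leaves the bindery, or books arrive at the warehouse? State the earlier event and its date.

The shipment leaves the bindery — Saturday, February 2, 2008

Files are sent to the printer: Jan 7, 2008.
Printing is complete: Jan 7, 2008 + 18 days = Jan 25, 2008.
The shipment leaves the bindery: Jan 25, 2008 + 8 days = Feb 2, 2008.
Proofs are approved: Jan 8, 2008.
Binding is complete: Jan 8, 2008 + 24 days = Feb 1, 2008.
Books arrive at the warehouse: Feb 1, 2008 + 88 days = Apr 29, 2008.
Comparing: the shipment leaves the bindery on Feb 2, 2008 vs books arrive at the warehouse on Apr 29, 2008. Earlier: the shipment leaves the bindery.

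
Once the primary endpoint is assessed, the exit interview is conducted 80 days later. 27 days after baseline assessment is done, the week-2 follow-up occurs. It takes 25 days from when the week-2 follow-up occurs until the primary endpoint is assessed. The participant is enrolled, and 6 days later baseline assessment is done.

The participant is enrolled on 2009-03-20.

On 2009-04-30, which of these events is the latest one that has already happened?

The week-2 follow-up occurs

The participant is enrolled: Mar 20, 2009.
Baseline assessment is done: Mar 20, 2009 + 6 days = Mar 26, 2009.
The week-2 follow-up occurs: Mar 26, 2009 + 27 days = Apr 22, 2009.
The primary endpoint is assessed: Apr 22, 2009 + 25 days = May 17, 2009.
The exit interview is conducted: May 17, 2009 + 80 days = Aug 5, 2009.
Apr 30, 2009 falls between when the week-2 follow-up occurs (Apr 22, 2009) and when the primary endpoint is assessed (May 17, 2009).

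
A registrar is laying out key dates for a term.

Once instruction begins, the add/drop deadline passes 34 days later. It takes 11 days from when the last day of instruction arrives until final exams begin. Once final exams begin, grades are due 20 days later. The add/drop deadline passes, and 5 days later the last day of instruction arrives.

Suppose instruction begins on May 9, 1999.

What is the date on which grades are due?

July 18, 1999

Instruction begins: May 9, 1999.
The add/drop deadline passes: May 9, 1999 + 34 days = Jun 12, 1999.
The last day of instruction arrives: Jun 12, 1999 + 5 days = Jun 17, 1999.
Final exams begin: Jun 17, 1999 + 11 days = Jun 28, 1999.
Grades are due: Jun 28, 1999 + 20 days = Jul 18, 1999.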